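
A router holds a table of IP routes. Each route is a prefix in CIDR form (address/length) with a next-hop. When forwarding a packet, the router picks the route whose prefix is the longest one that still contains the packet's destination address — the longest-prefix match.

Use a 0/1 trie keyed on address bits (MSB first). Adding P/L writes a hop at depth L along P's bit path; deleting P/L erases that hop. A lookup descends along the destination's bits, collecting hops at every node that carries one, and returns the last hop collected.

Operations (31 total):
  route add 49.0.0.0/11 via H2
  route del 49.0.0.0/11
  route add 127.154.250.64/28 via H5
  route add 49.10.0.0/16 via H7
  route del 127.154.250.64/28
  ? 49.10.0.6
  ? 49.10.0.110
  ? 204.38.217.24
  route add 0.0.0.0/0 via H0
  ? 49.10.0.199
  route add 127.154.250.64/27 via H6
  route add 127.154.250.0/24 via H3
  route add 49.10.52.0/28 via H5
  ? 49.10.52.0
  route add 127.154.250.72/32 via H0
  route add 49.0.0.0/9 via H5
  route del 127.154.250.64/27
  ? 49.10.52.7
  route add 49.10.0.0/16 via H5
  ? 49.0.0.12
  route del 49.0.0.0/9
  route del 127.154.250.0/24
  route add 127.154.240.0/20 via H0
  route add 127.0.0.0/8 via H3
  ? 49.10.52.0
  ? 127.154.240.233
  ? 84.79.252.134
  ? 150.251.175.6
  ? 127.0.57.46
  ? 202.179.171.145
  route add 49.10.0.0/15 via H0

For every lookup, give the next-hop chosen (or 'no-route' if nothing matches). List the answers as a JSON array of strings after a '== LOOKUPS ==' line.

Apply in order:
  + 49.0.0.0/11 (H2) depth=11
  del 49.0.0.0/11 (clear depth 11)
  + 127.154.250.64/28 (H5) depth=28
  + 49.10.0.0/16 (H7) depth=16
  del 127.154.250.64/28 (clear depth 28)
  lookup 49.10.0.6: bits 0011000100001010 walk d0:-→d1:-→d2:-→d3:-→d4:-→d5:-→d6:-→d7:-→d8:-→d9:-→d10:-→d11:-→d12:-→d13:-→d14:-→d15:-→d16:H7 -> H7
  lookup 49.10.0.110: bits 0011000100001010 walk d0:-→d1:-→d2:-→d3:-→d4:-→d5:-→d6:-→d7:-→d8:-→d9:-→d10:-→d11:-→d12:-→d13:-→d14:-→d15:-→d16:H7 -> H7
  lookup 204.38.217.24: bits ε walk d0:- -> no-route
  + 0.0.0.0/0 (H0) depth=0
  lookup 49.10.0.199: bits 0011000100001010 walk d0:H0→d1:-→d2:-→d3:-→d4:-→d5:-→d6:-→d7:-→d8:-→d9:-→d10:-→d11:-→d12:-→d13:-→d14:-→d15:-→d16:H7 -> H7
  + 127.154.250.64/27 (H6) depth=27
  + 127.154.250.0/24 (H3) depth=24
  + 49.10.52.0/28 (H5) depth=28
  lookup 49.10.52.0: bits 0011000100001010001101000000 walk d0:H0→d1:-→d2:-→d3:-→d4:-→d5:-→d6:-→d7:-→d8:-→d9:-→d10:-→d11:-→d12:-→d13:-→d14:-→d15:-→d16:H7→d17:-→d18:-→d19:-→d20:-→d21:-→d22:-→d23:-→d24:-→d25:-→d26:-→d27:-→d28:H5 -> H5
  + 127.154.250.72/32 (H0) depth=32
  + 49.0.0.0/9 (H5) depth=9
  del 127.154.250.64/27 (clear depth 27)
  lookup 49.10.52.7: bits 0011000100001010001101000000 walk d0:H0→d1:-→d2:-→d3:-→d4:-→d5:-→d6:-→d7:-→d8:-→d9:H5→d10:-→d11:-→d12:-→d13:-→d14:-→d15:-→d16:H7→d17:-→d18:-→d19:-→d20:-→d21:-→d22:-→d23:-→d24:-→d25:-→d26:-→d27:-→d28:H5 -> H5
  + 49.10.0.0/16 (H5) depth=16
  lookup 49.0.0.12: bits 001100010000 walk d0:H0→d1:-→d2:-→d3:-→d4:-→d5:-→d6:-→d7:-→d8:-→d9:H5→d10:-→d11:-→d12:- -> H5
  del 49.0.0.0/9 (clear depth 9)
  del 127.154.250.0/24 (clear depth 24)
  + 127.154.240.0/20 (H0) depth=20
  + 127.0.0.0/8 (H3) depth=8
  lookup 49.10.52.0: bits 0011000100001010001101000000 walk d0:H0→d1:-→d2:-→d3:-→d4:-→d5:-→d6:-→d7:-→d8:-→d9:-→d10:-→d11:-→d12:-→d13:-→d14:-→d15:-→d16:H5→d17:-→d18:-→d19:-→d20:-→d21:-→d22:-→d23:-→d24:-→d25:-→d26:-→d27:-→d28:H5 -> H5
  lookup 127.154.240.233: bits 01111111100110101111 walk d0:H0→d1:-→d2:-→d3:-→d4:-→d5:-→d6:-→d7:-→d8:H3→d9:-→d10:-→d11:-→d12:-→d13:-→d14:-→d15:-→d16:-→d17:-→d18:-→d19:-→d20:H0 -> H0
  lookup 84.79.252.134: bits 01 walk d0:H0→d1:-→d2:- -> H0
  lookup 150.251.175.6: bits ε walk d0:H0 -> H0
  lookup 127.0.57.46: bits 01111111 walk d0:H0→d1:-→d2:-→d3:-→d4:-→d5:-→d6:-→d7:-→d8:H3 -> H3
  lookup 202.179.171.145: bits ε walk d0:H0 -> H0
  + 49.10.0.0/15 (H0) depth=15

== LOOKUPS ==
["H7","H7","no-route","H7","H5","H5","H5","H5","H0","H0","H0","H3","H0"]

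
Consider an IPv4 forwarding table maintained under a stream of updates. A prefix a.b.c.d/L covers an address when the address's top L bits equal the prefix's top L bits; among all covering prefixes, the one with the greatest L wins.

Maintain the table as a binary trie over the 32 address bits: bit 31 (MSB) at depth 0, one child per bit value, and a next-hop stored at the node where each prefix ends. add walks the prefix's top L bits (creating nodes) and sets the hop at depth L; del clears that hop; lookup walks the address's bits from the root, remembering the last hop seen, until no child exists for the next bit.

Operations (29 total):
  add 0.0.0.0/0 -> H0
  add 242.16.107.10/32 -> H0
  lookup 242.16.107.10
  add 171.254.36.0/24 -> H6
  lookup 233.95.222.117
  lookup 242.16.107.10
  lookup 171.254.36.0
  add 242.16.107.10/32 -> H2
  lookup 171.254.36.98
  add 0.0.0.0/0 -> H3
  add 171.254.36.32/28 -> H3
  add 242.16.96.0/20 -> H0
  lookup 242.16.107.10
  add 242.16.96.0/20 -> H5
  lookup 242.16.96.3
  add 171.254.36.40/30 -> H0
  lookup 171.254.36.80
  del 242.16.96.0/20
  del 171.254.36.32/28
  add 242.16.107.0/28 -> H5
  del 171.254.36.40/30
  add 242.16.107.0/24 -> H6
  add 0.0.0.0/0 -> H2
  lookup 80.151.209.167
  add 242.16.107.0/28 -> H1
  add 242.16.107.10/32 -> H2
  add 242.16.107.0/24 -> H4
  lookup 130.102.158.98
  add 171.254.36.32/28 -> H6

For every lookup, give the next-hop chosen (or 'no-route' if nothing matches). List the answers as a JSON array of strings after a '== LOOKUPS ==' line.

Trace:
  + 0.0.0.0/0 (H0) depth=0
  + 242.16.107.10/32 (H0) depth=32
  lookup 242.16.107.10: bits 11110010000100000110101100001010 walk d0:H0→d1:-→d2:-→d3:-→d4:-→d5:-→d6:-→d7:-→d8:-→d9:-→d10:-→d11:-→d12:-→d13:-→d14:-→d15:-→d16:-→d17:-→d18:-→d19:-→d20:-→d21:-→d22:-→d23:-→d24:-→d25:-→d26:-→d27:-→d28:-→d29:-→d30:-→d31:-→d32:H0 -> H0
  + 171.254.36.0/24 (H6) depth=24
  lookup 233.95.222.117: bits 111 walk d0:H0→d1:-→d2:-→d3:- -> H0
  lookup 242.16.107.10: bits 11110010000100000110101100001010 walk d0:H0→d1:-→d2:-→d3:-→d4:-→d5:-→d6:-→d7:-→d8:-→d9:-→d10:-→d11:-→d12:-→d13:-→d14:-→d15:-→d16:-→d17:-→d18:-→d19:-→d20:-→d21:-→d22:-→d23:-→d24:-→d25:-→d26:-→d27:-→d28:-→d29:-→d30:-→d31:-→d32:H0 -> H0
  lookup 171.254.36.0: bits 101010111111111000100100 walk d0:H0→d1:-→d2:-→d3:-→d4:-→d5:-→d6:-→d7:-→d8:-→d9:-→d10:-→d11:-→d12:-→d13:-→d14:-→d15:-→d16:-→d17:-→d18:-→d19:-→d20:-→d21:-→d22:-→d23:-→d24:H6 -> H6
  + 242.16.107.10/32 (H2) depth=32
  lookup 171.254.36.98: bits 101010111111111000100100 walk d0:H0→d1:-→d2:-→d3:-→d4:-→d5:-→d6:-→d7:-→d8:-→d9:-→d10:-→d11:-→d12:-→d13:-→d14:-→d15:-→d16:-→d17:-→d18:-→d19:-→d20:-→d21:-→d22:-→d23:-→d24:H6 -> H6
  + 0.0.0.0/0 (H3) depth=0
  + 171.254.36.32/28 (H3) depth=28
  + 242.16.96.0/20 (H0) depth=20
  lookup 242.16.107.10: bits 11110010000100000110101100001010 walk d0:H3→d1:-→d2:-→d3:-→d4:-→d5:-→d6:-→d7:-→d8:-→d9:-→d10:-→d11:-→d12:-→d13:-→d14:-→d15:-→d16:-→d17:-→d18:-→d19:-→d20:H0→d21:-→d22:-→d23:-→d24:-→d25:-→d26:-→d27:-→d28:-→d29:-→d30:-→d31:-→d32:H2 -> H2
  + 242.16.96.0/20 (H5) depth=20
  lookup 242.16.96.3: bits 11110010000100000110 walk d0:H3→d1:-→d2:-→d3:-→d4:-→d5:-→d6:-→d7:-→d8:-→d9:-→d10:-→d11:-→d12:-→d13:-→d14:-→d15:-→d16:-→d17:-→d18:-→d19:-→d20:H5 -> H5
  + 171.254.36.40/30 (H0) depth=30
  lookup 171.254.36.80: bits 1010101111111110001001000 walk d0:H3→d1:-→d2:-→d3:-→d4:-→d5:-→d6:-→d7:-→d8:-→d9:-→d10:-→d11:-→d12:-→d13:-→d14:-→d15:-→d16:-→d17:-→d18:-→d19:-→d20:-→d21:-→d22:-→d23:-→d24:H6→d25:- -> H6
  del 242.16.96.0/20 (clear depth 20)
  del 171.254.36.32/28 (clear depth 28)
  + 242.16.107.0/28 (H5) depth=28
  del 171.254.36.40/30 (clear depth 30)
  + 242.16.107.0/24 (H6) depth=24
  + 0.0.0.0/0 (H2) depth=0
  lookup 80.151.209.167: bits ε walk d0:H2 -> H2
  + 242.16.107.0/28 (H1) depth=28
  + 242.16.107.10/32 (H2) depth=32
  + 242.16.107.0/24 (H4) depth=24
  lookup 130.102.158.98: bits 10 walk d0:H2→d1:-→d2:- -> H2
  + 171.254.36.32/28 (H6) depth=28

== LOOKUPS ==
["H0","H0","H0","H6","H6","H2","H5","H6","H2","H2"]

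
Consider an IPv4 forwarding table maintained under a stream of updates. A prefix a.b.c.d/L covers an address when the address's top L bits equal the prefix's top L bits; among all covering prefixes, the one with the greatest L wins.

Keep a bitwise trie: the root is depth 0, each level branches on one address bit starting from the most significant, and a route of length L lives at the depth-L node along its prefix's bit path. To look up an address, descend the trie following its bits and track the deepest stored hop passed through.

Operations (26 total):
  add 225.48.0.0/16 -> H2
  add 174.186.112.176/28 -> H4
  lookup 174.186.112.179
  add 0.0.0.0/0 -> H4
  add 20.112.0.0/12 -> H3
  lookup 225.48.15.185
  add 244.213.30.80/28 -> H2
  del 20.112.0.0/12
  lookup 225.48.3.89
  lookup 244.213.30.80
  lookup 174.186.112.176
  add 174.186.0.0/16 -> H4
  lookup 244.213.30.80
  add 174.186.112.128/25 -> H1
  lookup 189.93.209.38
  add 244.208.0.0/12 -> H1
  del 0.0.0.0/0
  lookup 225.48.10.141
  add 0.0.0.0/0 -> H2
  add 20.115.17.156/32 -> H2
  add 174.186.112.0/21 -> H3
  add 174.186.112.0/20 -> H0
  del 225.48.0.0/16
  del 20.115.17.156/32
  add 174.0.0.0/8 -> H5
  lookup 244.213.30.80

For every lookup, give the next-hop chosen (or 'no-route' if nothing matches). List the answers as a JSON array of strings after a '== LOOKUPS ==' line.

Process each operation:
  add 225.48.0.0/16 -> H2 at depth 16
  add 174.186.112.176/28 -> H4 at depth 28
  lookup 174.186.112.179: bits 1010111010111010011100001011 walk d0:-→d1:-→d2:-→d3:-→d4:-→d5:-→d6:-→d7:-→d8:-→d9:-→d10:-→d11:-→d12:-→d13:-→d14:-→d15:-→d16:-→d17:-→d18:-→d19:-→d20:-→d21:-→d22:-→d23:-→d24:-→d25:-→d26:-→d27:-→d28:H4 -> H4
  add 0.0.0.0/0 -> H4 at depth 0
  add 20.112.0.0/12 -> H3 at depth 12
  lookup 225.48.15.185: bits 1110000100110000 walk d0:H4→d1:-→d2:-→d3:-→d4:-→d5:-→d6:-→d7:-→d8:-→d9:-→d10:-→d11:-→d12:-→d13:-→d14:-→d15:-→d16:H2 -> H2
  add 244.213.30.80/28 -> H2 at depth 28
  del 20.112.0.0/12 (clear depth 12)
  lookup 225.48.3.89: bits 1110000100110000 walk d0:H4→d1:-→d2:-→d3:-→d4:-→d5:-→d6:-→d7:-→d8:-→d9:-→d10:-→d11:-→d12:-→d13:-→d14:-→d15:-→d16:H2 -> H2
  lookup 244.213.30.80: bits 1111010011010101000111100101 walk d0:H4→d1:-→d2:-→d3:-→d4:-→d5:-→d6:-→d7:-→d8:-→d9:-→d10:-→d11:-→d12:-→d13:-→d14:-→d15:-→d16:-→d17:-→d18:-→d19:-→d20:-→d21:-→d22:-→d23:-→d24:-→d25:-→d26:-→d27:-→d28:H2 -> H2
  lookup 174.186.112.176: bits 1010111010111010011100001011 walk d0:H4→d1:-→d2:-→d3:-→d4:-→d5:-→d6:-→d7:-→d8:-→d9:-→d10:-→d11:-→d12:-→d13:-→d14:-→d15:-→d16:-→d17:-→d18:-→d19:-→d20:-→d21:-→d22:-→d23:-→d24:-→d25:-→d26:-→d27:-→d28:H4 -> H4
  add 174.186.0.0/16 -> H4 at depth 16
  lookup 244.213.30.80: bits 1111010011010101000111100101 walk d0:H4→d1:-→d2:-→d3:-→d4:-→d5:-→d6:-→d7:-→d8:-→d9:-→d10:-→d11:-→d12:-→d13:-→d14:-→d15:-→d16:-→d17:-→d18:-→d19:-→d20:-→d21:-→d22:-→d23:-→d24:-→d25:-→d26:-→d27:-→d28:H2 -> H2
  add 174.186.112.128/25 -> H1 at depth 25
  lookup 189.93.209.38: bits 101 walk d0:H4→d1:-→d2:-→d3:- -> H4
  add 244.208.0.0/12 -> H1 at depth 12
  del 0.0.0.0/0 (clear depth 0)
  lookup 225.48.10.141: bits 1110000100110000 walk d0:-→d1:-→d2:-→d3:-→d4:-→d5:-→d6:-→d7:-→d8:-→d9:-→d10:-→d11:-→d12:-→d13:-→d14:-→d15:-→d16:H2 -> H2
  add 0.0.0.0/0 -> H2 at depth 0
  add 20.115.17.156/32 -> H2 at depth 32
  add 174.186.112.0/21 -> H3 at depth 21
  add 174.186.112.0/20 -> H0 at depth 20
  del 225.48.0.0/16 (clear depth 16)
  del 20.115.17.156/32 (clear depth 32)
  add 174.0.0.0/8 -> H5 at depth 8
  lookup 244.213.30.80: bits 1111010011010101000111100101 walk d0:H2→d1:-→d2:-→d3:-→d4:-→d5:-→d6:-→d7:-→d8:-→d9:-→d10:-→d11:-→d12:H1→d13:-→d14:-→d15:-→d16:-→d17:-→d18:-→d19:-→d20:-→d21:-→d22:-→d23:-→d24:-→d25:-→d26:-→d27:-→d28:H2 -> H2

== LOOKUPS ==
["H4","H2","H2","H2","H4","H2","H4","H2","H2"]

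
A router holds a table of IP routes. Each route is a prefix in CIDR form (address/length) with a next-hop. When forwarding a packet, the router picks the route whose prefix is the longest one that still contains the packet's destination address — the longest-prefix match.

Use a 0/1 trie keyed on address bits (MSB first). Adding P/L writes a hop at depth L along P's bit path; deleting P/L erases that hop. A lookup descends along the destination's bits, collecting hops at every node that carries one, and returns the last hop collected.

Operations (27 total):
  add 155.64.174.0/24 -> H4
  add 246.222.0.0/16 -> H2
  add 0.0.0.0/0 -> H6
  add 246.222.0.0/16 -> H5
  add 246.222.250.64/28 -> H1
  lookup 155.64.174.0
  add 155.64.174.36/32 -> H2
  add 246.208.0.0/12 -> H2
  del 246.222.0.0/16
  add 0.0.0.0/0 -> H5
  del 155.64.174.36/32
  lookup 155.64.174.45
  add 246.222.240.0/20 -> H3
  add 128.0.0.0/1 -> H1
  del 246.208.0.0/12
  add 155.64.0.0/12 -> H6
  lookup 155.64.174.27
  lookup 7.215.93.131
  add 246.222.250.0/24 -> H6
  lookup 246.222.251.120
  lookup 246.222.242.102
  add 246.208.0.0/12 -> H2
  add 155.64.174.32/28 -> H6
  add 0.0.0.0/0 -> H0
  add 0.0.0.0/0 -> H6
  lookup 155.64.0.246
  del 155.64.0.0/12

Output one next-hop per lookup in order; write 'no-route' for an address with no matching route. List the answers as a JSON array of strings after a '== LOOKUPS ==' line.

Process each operation:
  + 155.64.174.0/24 (H4) depth=24
  + 246.222.0.0/16 (H2) depth=16
  + 0.0.0.0/0 (H6) depth=0
  + 246.222.0.0/16 (H5) depth=16
  + 246.222.250.64/28 (H1) depth=28
  Q 155.64.174.0: descend 100110110100000010101110 ; hops seen [H6,H4] ; pick H4
  + 155.64.174.36/32 (H2) depth=32
  + 246.208.0.0/12 (H2) depth=12
  del 246.222.0.0/16 (clear depth 16)
  + 0.0.0.0/0 (H5) depth=0
  del 155.64.174.36/32 (clear depth 32)
  Q 155.64.174.45: descend 1001101101000000101011100010 ; hops seen [H5,H4] ; pick H4
  + 246.222.240.0/20 (H3) depth=20
  + 128.0.0.0/1 (H1) depth=1
  del 246.208.0.0/12 (clear depth 12)
  + 155.64.0.0/12 (H6) depth=12
  Q 155.64.174.27: descend 10011011010000001010111000 ; hops seen [H5,H1,H6,H4] ; pick H4
  Q 7.215.93.131: descend ε ; hops seen [H5] ; pick H5
  + 246.222.250.0/24 (H6) depth=24
  Q 246.222.251.120: descend 11110110110111101111101 ; hops seen [H5,H1,H3] ; pick H3
  Q 246.222.242.102: descend 11110110110111101111 ; hops seen [H5,H1,H3] ; pick H3
  + 246.208.0.0/12 (H2) depth=12
  + 155.64.174.32/28 (H6) depth=28
  + 0.0.0.0/0 (H0) depth=0
  + 0.0.0.0/0 (H6) depth=0
  Q 155.64.0.246: descend 1001101101000000 ; hops seen [H6,H1,H6] ; pick H6
  del 155.64.0.0/12 (clear depth 12)

== LOOKUPS ==
["H4","H4","H4","H5","H3","H3","H6"]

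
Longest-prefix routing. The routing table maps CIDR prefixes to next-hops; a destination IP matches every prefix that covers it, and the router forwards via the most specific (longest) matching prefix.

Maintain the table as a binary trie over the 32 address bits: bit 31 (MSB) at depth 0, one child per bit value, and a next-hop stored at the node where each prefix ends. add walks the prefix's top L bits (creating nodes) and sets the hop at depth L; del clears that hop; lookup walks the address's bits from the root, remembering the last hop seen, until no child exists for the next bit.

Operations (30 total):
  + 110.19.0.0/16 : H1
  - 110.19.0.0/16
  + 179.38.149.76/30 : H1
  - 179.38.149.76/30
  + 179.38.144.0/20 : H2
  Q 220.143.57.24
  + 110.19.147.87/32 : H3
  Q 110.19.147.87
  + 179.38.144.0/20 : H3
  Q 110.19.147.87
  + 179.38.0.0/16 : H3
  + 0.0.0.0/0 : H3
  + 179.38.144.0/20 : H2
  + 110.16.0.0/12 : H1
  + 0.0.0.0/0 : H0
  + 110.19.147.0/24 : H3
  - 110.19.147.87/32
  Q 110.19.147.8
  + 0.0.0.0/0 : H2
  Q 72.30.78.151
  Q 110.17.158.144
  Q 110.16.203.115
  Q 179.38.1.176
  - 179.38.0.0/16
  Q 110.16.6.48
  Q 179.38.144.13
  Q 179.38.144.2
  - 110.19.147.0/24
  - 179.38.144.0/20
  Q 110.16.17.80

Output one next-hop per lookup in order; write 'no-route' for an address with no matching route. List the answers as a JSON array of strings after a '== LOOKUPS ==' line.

Apply in order:
  add 110.19.0.0/16 -> H1 at depth 16
  - 110.19.0.0/16 clear@16
  add 179.38.149.76/30 -> H1 at depth 30
  - 179.38.149.76/30 clear@30
  add 179.38.144.0/20 -> H2 at depth 20
  ? 220.143.57.24  path d0:-→d1:-  best=no-route
  add 110.19.147.87/32 -> H3 at depth 32
  ? 110.19.147.87  path d0:-→d1:-→d2:-→d3:-→d4:-→d5:-→d6:-→d7:-→d8:-→d9:-→d10:-→d11:-→d12:-→d13:-→d14:-→d15:-→d16:-→d17:-→d18:-→d19:-→d20:-→d21:-→d22:-→d23:-→d24:-→d25:-→d26:-→d27:-→d28:-→d29:-→d30:-→d31:-→d32:H3  best=H3
  add 179.38.144.0/20 -> H3 at depth 20
  ? 110.19.147.87  path d0:-→d1:-→d2:-→d3:-→d4:-→d5:-→d6:-→d7:-→d8:-→d9:-→d10:-→d11:-→d12:-→d13:-→d14:-→d15:-→d16:-→d17:-→d18:-→d19:-→d20:-→d21:-→d22:-→d23:-→d24:-→d25:-→d26:-→d27:-→d28:-→d29:-→d30:-→d31:-→d32:H3  best=H3
  add 179.38.0.0/16 -> H3 at depth 16
  add 0.0.0.0/0 -> H3 at depth 0
  add 179.38.144.0/20 -> H2 at depth 20
  add 110.16.0.0/12 -> H1 at depth 12
  add 0.0.0.0/0 -> H0 at depth 0
  add 110.19.147.0/24 -> H3 at depth 24
  - 110.19.147.87/32 clear@32
  ? 110.19.147.8  path d0:H0→d1:-→d2:-→d3:-→d4:-→d5:-→d6:-→d7:-→d8:-→d9:-→d10:-→d11:-→d12:H1→d13:-→d14:-→d15:-→d16:-→d17:-→d18:-→d19:-→d20:-→d21:-→d22:-→d23:-→d24:H3→d25:-  best=H3
  add 0.0.0.0/0 -> H2 at depth 0
  ? 72.30.78.151  path d0:H2→d1:-→d2:-  best=H2
  ? 110.17.158.144  path d0:H2→d1:-→d2:-→d3:-→d4:-→d5:-→d6:-→d7:-→d8:-→d9:-→d10:-→d11:-→d12:H1→d13:-→d14:-  best=H1
  ? 110.16.203.115  path d0:H2→d1:-→d2:-→d3:-→d4:-→d5:-→d6:-→d7:-→d8:-→d9:-→d10:-→d11:-→d12:H1→d13:-→d14:-  best=H1
  ? 179.38.1.176  path d0:H2→d1:-→d2:-→d3:-→d4:-→d5:-→d6:-→d7:-→d8:-→d9:-→d10:-→d11:-→d12:-→d13:-→d14:-→d15:-→d16:H3  best=H3
  - 179.38.0.0/16 clear@16
  ? 110.16.6.48  path d0:H2→d1:-→d2:-→d3:-→d4:-→d5:-→d6:-→d7:-→d8:-→d9:-→d10:-→d11:-→d12:H1→d13:-→d14:-  best=H1
  ? 179.38.144.13  path d0:H2→d1:-→d2:-→d3:-→d4:-→d5:-→d6:-→d7:-→d8:-→d9:-→d10:-→d11:-→d12:-→d13:-→d14:-→d15:-→d16:-→d17:-→d18:-→d19:-→d20:H2→d21:-  best=H2
  ? 179.38.144.2  path d0:H2→d1:-→d2:-→d3:-→d4:-→d5:-→d6:-→d7:-→d8:-→d9:-→d10:-→d11:-→d12:-→d13:-→d14:-→d15:-→d16:-→d17:-→d18:-→d19:-→d20:H2→d21:-  best=H2
  - 110.19.147.0/24 clear@24
  - 179.38.144.0/20 clear@20
  ? 110.16.17.80  path d0:H2→d1:-→d2:-→d3:-→d4:-→d5:-→d6:-→d7:-→d8:-→d9:-→d10:-→d11:-→d12:H1→d13:-→d14:-  best=H1

== LOOKUPS ==
["no-route","H3","H3","H3","H2","H1","H1","H3","H1","H2","H2","H1"]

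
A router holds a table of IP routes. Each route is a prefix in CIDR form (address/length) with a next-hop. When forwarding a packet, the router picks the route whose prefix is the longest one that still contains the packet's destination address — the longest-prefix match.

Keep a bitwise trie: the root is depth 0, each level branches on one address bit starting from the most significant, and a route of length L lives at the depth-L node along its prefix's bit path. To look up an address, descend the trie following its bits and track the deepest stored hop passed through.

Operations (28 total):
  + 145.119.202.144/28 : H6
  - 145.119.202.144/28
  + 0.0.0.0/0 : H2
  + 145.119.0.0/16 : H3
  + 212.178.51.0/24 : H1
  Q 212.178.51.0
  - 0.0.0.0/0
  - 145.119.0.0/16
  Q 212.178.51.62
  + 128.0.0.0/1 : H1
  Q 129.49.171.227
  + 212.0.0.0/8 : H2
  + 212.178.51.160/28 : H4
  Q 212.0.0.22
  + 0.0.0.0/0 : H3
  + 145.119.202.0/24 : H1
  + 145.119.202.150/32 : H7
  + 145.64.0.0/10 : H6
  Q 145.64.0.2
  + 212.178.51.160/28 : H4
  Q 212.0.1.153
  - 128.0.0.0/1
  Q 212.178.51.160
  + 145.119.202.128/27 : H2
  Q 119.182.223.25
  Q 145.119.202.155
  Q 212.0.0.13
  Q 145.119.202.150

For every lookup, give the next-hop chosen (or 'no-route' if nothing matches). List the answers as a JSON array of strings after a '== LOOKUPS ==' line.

Apply in order:
  add 145.119.202.144/28 -> H6 at depth 28
  - 145.119.202.144/28 clear@28
  add 0.0.0.0/0 -> H2 at depth 0
  add 145.119.0.0/16 -> H3 at depth 16
  add 212.178.51.0/24 -> H1 at depth 24
  Q 212.178.51.0: descend 110101001011001000110011 ; hops seen [H2,H1] ; pick H1
  - 0.0.0.0/0 clear@0
  - 145.119.0.0/16 clear@16
  Q 212.178.51.62: descend 110101001011001000110011 ; hops seen [H1] ; pick H1
  add 128.0.0.0/1 -> H1 at depth 1
  Q 129.49.171.227: descend 100 ; hops seen [H1] ; pick H1
  add 212.0.0.0/8 -> H2 at depth 8
  add 212.178.51.160/28 -> H4 at depth 28
  Q 212.0.0.22: descend 11010100 ; hops seen [H1,H2] ; pick H2
  add 0.0.0.0/0 -> H3 at depth 0
  add 145.119.202.0/24 -> H1 at depth 24
  add 145.119.202.150/32 -> H7 at depth 32
  add 145.64.0.0/10 -> H6 at depth 10
  Q 145.64.0.2: descend 1001000101 ; hops seen [H3,H1,H6] ; pick H6
  add 212.178.51.160/28 -> H4 at depth 28
  Q 212.0.1.153: descend 11010100 ; hops seen [H3,H1,H2] ; pick H2
  - 128.0.0.0/1 clear@1
  Q 212.178.51.160: descend 1101010010110010001100111010 ; hops seen [H3,H2,H1,H4] ; pick H4
  add 145.119.202.128/27 -> H2 at depth 27
  Q 119.182.223.25: descend ε ; hops seen [H3] ; pick H3
  Q 145.119.202.155: descend 1001000101110111110010101001 ; hops seen [H3,H6,H1,H2] ; pick H2
  Q 212.0.0.13: descend 11010100 ; hops seen [H3,H2] ; pick H2
  Q 145.119.202.150: descend 10010001011101111100101010010110 ; hops seen [H3,H6,H1,H2,H7] ; pick H7

== LOOKUPS ==
["H1","H1","H1","H2","H6","H2","H4","H3","H2","H2","H7"]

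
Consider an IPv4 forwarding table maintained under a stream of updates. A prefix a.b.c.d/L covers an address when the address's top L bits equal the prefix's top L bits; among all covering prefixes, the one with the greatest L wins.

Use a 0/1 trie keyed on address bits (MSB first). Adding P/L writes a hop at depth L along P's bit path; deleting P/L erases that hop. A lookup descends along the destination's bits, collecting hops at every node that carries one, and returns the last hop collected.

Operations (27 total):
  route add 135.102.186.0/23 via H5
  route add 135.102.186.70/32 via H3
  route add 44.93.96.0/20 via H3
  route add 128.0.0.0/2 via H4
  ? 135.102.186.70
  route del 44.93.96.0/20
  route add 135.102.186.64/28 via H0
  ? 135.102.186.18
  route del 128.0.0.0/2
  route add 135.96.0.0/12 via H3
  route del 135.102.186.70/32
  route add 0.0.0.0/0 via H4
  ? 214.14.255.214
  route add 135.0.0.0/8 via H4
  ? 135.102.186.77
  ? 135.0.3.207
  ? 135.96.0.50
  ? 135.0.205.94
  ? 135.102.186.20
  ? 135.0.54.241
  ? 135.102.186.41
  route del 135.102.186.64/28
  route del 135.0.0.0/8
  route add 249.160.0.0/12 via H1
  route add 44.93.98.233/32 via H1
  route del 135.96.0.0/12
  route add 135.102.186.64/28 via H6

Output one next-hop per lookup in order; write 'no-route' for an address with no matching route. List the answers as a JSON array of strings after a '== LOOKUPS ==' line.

Trace:
  + 135.102.186.0/23 (H5) depth=23
  + 135.102.186.70/32 (H3) depth=32
  + 44.93.96.0/20 (H3) depth=20
  + 128.0.0.0/2 (H4) depth=2
  ? 135.102.186.70  path d0:-→d1:-→d2:H4→d3:-→d4:-→d5:-→d6:-→d7:-→d8:-→d9:-→d10:-→d11:-→d12:-→d13:-→d14:-→d15:-→d16:-→d17:-→d18:-→d19:-→d20:-→d21:-→d22:-→d23:H5→d24:-→d25:-→d26:-→d27:-→d28:-→d29:-→d30:-→d31:-→d32:H3  best=H3
  del 44.93.96.0/20 (clear depth 20)
  + 135.102.186.64/28 (H0) depth=28
  ? 135.102.186.18  path d0:-→d1:-→d2:H4→d3:-→d4:-→d5:-→d6:-→d7:-→d8:-→d9:-→d10:-→d11:-→d12:-→d13:-→d14:-→d15:-→d16:-→d17:-→d18:-→d19:-→d20:-→d21:-→d22:-→d23:H5→d24:-→d25:-  best=H5
  del 128.0.0.0/2 (clear depth 2)
  + 135.96.0.0/12 (H3) depth=12
  del 135.102.186.70/32 (clear depth 32)
  + 0.0.0.0/0 (H4) depth=0
  ? 214.14.255.214  path d0:H4→d1:-  best=H4
  + 135.0.0.0/8 (H4) depth=8
  ? 135.102.186.77  path d0:H4→d1:-→d2:-→d3:-→d4:-→d5:-→d6:-→d7:-→d8:H4→d9:-→d10:-→d11:-→d12:H3→d13:-→d14:-→d15:-→d16:-→d17:-→d18:-→d19:-→d20:-→d21:-→d22:-→d23:H5→d24:-→d25:-→d26:-→d27:-→d28:H0  best=H0
  ? 135.0.3.207  path d0:H4→d1:-→d2:-→d3:-→d4:-→d5:-→d6:-→d7:-→d8:H4→d9:-  best=H4
  ? 135.96.0.50  path d0:H4→d1:-→d2:-→d3:-→d4:-→d5:-→d6:-→d7:-→d8:H4→d9:-→d10:-→d11:-→d12:H3→d13:-  best=H3
  ? 135.0.205.94  path d0:H4→d1:-→d2:-→d3:-→d4:-→d5:-→d6:-→d7:-→d8:H4→d9:-  best=H4
  ? 135.102.186.20  path d0:H4→d1:-→d2:-→d3:-→d4:-→d5:-→d6:-→d7:-→d8:H4→d9:-→d10:-→d11:-→d12:H3→d13:-→d14:-→d15:-→d16:-→d17:-→d18:-→d19:-→d20:-→d21:-→d22:-→d23:H5→d24:-→d25:-  best=H5
  ? 135.0.54.241  path d0:H4→d1:-→d2:-→d3:-→d4:-→d5:-→d6:-→d7:-→d8:H4→d9:-  best=H4
  ? 135.102.186.41  path d0:H4→d1:-→d2:-→d3:-→d4:-→d5:-→d6:-→d7:-→d8:H4→d9:-→d10:-→d11:-→d12:H3→d13:-→d14:-→d15:-→d16:-→d17:-→d18:-→d19:-→d20:-→d21:-→d22:-→d23:H5→d24:-→d25:-  best=H5
  del 135.102.186.64/28 (clear depth 28)
  del 135.0.0.0/8 (clear depth 8)
  + 249.160.0.0/12 (H1) depth=12
  + 44.93.98.233/32 (H1) depth=32
  del 135.96.0.0/12 (clear depth 12)
  + 135.102.186.64/28 (H6) depth=28

== LOOKUPS ==
["H3","H5","H4","H0","H4","H3","H4","H5","H4","H5"]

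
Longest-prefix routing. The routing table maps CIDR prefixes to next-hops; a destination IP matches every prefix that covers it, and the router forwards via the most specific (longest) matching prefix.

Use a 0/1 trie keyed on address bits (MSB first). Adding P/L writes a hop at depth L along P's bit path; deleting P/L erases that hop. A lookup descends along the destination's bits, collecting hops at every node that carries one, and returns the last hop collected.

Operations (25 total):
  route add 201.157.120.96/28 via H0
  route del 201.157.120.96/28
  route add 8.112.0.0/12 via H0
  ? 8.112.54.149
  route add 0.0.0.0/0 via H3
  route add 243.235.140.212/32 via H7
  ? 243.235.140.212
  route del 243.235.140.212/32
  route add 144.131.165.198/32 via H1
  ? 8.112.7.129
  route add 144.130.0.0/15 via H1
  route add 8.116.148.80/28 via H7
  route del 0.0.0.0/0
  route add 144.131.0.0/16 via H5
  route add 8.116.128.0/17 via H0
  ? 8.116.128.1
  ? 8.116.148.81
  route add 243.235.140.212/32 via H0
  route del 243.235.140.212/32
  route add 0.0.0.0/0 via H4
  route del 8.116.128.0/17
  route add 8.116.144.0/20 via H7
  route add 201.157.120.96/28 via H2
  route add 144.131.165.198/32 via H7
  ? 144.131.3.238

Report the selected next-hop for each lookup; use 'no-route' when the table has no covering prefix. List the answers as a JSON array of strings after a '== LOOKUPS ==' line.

Process each operation:
  add 201.157.120.96/28 -> H0 at depth 28
  del 201.157.120.96/28 (clear depth 28)
  add 8.112.0.0/12 -> H0 at depth 12
  lookup 8.112.54.149: bits 000010000111 walk d0:-→d1:-→d2:-→d3:-→d4:-→d5:-→d6:-→d7:-→d8:-→d9:-→d10:-→d11:-→d12:H0 -> H0
  add 0.0.0.0/0 -> H3 at depth 0
  add 243.235.140.212/32 -> H7 at depth 32
  lookup 243.235.140.212: bits 11110011111010111000110011010100 walk d0:H3→d1:-→d2:-→d3:-→d4:-→d5:-→d6:-→d7:-→d8:-→d9:-→d10:-→d11:-→d12:-→d13:-→d14:-→d15:-→d16:-→d17:-→d18:-→d19:-→d20:-→d21:-→d22:-→d23:-→d24:-→d25:-→d26:-→d27:-→d28:-→d29:-→d30:-→d31:-→d32:H7 -> H7
  del 243.235.140.212/32 (clear depth 32)
  add 144.131.165.198/32 -> H1 at depth 32
  lookup 8.112.7.129: bits 000010000111 walk d0:H3→d1:-→d2:-→d3:-→d4:-→d5:-→d6:-→d7:-→d8:-→d9:-→d10:-→d11:-→d12:H0 -> H0
  add 144.130.0.0/15 -> H1 at depth 15
  add 8.116.148.80/28 -> H7 at depth 28
  del 0.0.0.0/0 (clear depth 0)
  add 144.131.0.0/16 -> H5 at depth 16
  add 8.116.128.0/17 -> H0 at depth 17
  lookup 8.116.128.1: bits 0000100001110100100 walk d0:-→d1:-→d2:-→d3:-→d4:-→d5:-→d6:-→d7:-→d8:-→d9:-→d10:-→d11:-→d12:H0→d13:-→d14:-→d15:-→d16:-→d17:H0→d18:-→d19:- -> H0
  lookup 8.116.148.81: bits 0000100001110100100101000101 walk d0:-→d1:-→d2:-→d3:-→d4:-→d5:-→d6:-→d7:-→d8:-→d9:-→d10:-→d11:-→d12:H0→d13:-→d14:-→d15:-→d16:-→d17:H0→d18:-→d19:-→d20:-→d21:-→d22:-→d23:-→d24:-→d25:-→d26:-→d27:-→d28:H7 -> H7
  add 243.235.140.212/32 -> H0 at depth 32
  del 243.235.140.212/32 (clear depth 32)
  add 0.0.0.0/0 -> H4 at depth 0
  del 8.116.128.0/17 (clear depth 17)
  add 8.116.144.0/20 -> H7 at depth 20
  add 201.157.120.96/28 -> H2 at depth 28
  add 144.131.165.198/32 -> H7 at depth 32
  lookup 144.131.3.238: bits 1001000010000011 walk d0:H4→d1:-→d2:-→d3:-→d4:-→d5:-→d6:-→d7:-→d8:-→d9:-→d10:-→d11:-→d12:-→d13:-→d14:-→d15:H1→d16:H5 -> H5

== LOOKUPS ==
["H0","H7","H0","H0","H7","H5"]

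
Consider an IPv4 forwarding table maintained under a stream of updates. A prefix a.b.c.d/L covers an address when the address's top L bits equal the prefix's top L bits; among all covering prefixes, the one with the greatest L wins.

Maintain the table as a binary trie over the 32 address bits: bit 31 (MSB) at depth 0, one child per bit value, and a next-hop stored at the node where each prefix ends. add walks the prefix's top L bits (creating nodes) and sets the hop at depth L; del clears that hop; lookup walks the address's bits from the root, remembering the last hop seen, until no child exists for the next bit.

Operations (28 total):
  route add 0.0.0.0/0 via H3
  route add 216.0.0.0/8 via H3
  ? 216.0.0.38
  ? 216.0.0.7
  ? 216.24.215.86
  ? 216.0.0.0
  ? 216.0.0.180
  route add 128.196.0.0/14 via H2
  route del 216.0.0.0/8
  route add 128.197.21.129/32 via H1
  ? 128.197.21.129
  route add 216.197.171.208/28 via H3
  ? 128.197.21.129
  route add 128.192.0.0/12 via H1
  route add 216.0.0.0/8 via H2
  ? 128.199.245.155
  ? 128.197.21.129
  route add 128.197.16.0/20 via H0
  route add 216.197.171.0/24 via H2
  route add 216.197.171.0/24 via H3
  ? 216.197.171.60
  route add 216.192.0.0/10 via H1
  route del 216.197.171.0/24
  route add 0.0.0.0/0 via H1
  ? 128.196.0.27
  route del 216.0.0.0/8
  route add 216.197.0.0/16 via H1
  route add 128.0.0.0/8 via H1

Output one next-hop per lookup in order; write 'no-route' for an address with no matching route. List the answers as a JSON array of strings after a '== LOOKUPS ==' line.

Apply in order:
  + 0.0.0.0/0 (H3) depth=0
  + 216.0.0.0/8 (H3) depth=8
  ? 216.0.0.38  path d0:H3→d1:-→d2:-→d3:-→d4:-→d5:-→d6:-→d7:-→d8:H3  best=H3
  ? 216.0.0.7  path d0:H3→d1:-→d2:-→d3:-→d4:-→d5:-→d6:-→d7:-→d8:H3  best=H3
  ? 216.24.215.86  path d0:H3→d1:-→d2:-→d3:-→d4:-→d5:-→d6:-→d7:-→d8:H3  best=H3
  ? 216.0.0.0  path d0:H3→d1:-→d2:-→d3:-→d4:-→d5:-→d6:-→d7:-→d8:H3  best=H3
  ? 216.0.0.180  path d0:H3→d1:-→d2:-→d3:-→d4:-→d5:-→d6:-→d7:-→d8:H3  best=H3
  + 128.196.0.0/14 (H2) depth=14
  - 216.0.0.0/8 clear@8
  + 128.197.21.129/32 (H1) depth=32
  ? 128.197.21.129  path d0:H3→d1:-→d2:-→d3:-→d4:-→d5:-→d6:-→d7:-→d8:-→d9:-→d10:-→d11:-→d12:-→d13:-→d14:H2→d15:-→d16:-→d17:-→d18:-→d19:-→d20:-→d21:-→d22:-→d23:-→d24:-→d25:-→d26:-→d27:-→d28:-→d29:-→d30:-→d31:-→d32:H1  best=H1
  + 216.197.171.208/28 (H3) depth=28
  ? 128.197.21.129  path d0:H3→d1:-→d2:-→d3:-→d4:-→d5:-→d6:-→d7:-→d8:-→d9:-→d10:-→d11:-→d12:-→d13:-→d14:H2→d15:-→d16:-→d17:-→d18:-→d19:-→d20:-→d21:-→d22:-→d23:-→d24:-→d25:-→d26:-→d27:-→d28:-→d29:-→d30:-→d31:-→d32:H1  best=H1
  + 128.192.0.0/12 (H1) depth=12
  + 216.0.0.0/8 (H2) depth=8
  ? 128.199.245.155  path d0:H3→d1:-→d2:-→d3:-→d4:-→d5:-→d6:-→d7:-→d8:-→d9:-→d10:-→d11:-→d12:H1→d13:-→d14:H2  best=H2
  ? 128.197.21.129  path d0:H3→d1:-→d2:-→d3:-→d4:-→d5:-→d6:-→d7:-→d8:-→d9:-→d10:-→d11:-→d12:H1→d13:-→d14:H2→d15:-→d16:-→d17:-→d18:-→d19:-→d20:-→d21:-→d22:-→d23:-→d24:-→d25:-→d26:-→d27:-→d28:-→d29:-→d30:-→d31:-→d32:H1  best=H1
  + 128.197.16.0/20 (H0) depth=20
  + 216.197.171.0/24 (H2) depth=24
  + 216.197.171.0/24 (H3) depth=24
  ? 216.197.171.60  path d0:H3→d1:-→d2:-→d3:-→d4:-→d5:-→d6:-→d7:-→d8:H2→d9:-→d10:-→d11:-→d12:-→d13:-→d14:-→d15:-→d16:-→d17:-→d18:-→d19:-→d20:-→d21:-→d22:-→d23:-→d24:H3  best=H3
  + 216.192.0.0/10 (H1) depth=10
  - 216.197.171.0/24 clear@24
  + 0.0.0.0/0 (H1) depth=0
  ? 128.196.0.27  path d0:H1→d1:-→d2:-→d3:-→d4:-→d5:-→d6:-→d7:-→d8:-→d9:-→d10:-→d11:-→d12:H1→d13:-→d14:H2→d15:-  best=H2
  - 216.0.0.0/8 clear@8
  + 216.197.0.0/16 (H1) depth=16
  + 128.0.0.0/8 (H1) depth=8

== LOOKUPS ==
["H3","H3","H3","H3","H3","H1","H1","H2","H1","H3","H2"]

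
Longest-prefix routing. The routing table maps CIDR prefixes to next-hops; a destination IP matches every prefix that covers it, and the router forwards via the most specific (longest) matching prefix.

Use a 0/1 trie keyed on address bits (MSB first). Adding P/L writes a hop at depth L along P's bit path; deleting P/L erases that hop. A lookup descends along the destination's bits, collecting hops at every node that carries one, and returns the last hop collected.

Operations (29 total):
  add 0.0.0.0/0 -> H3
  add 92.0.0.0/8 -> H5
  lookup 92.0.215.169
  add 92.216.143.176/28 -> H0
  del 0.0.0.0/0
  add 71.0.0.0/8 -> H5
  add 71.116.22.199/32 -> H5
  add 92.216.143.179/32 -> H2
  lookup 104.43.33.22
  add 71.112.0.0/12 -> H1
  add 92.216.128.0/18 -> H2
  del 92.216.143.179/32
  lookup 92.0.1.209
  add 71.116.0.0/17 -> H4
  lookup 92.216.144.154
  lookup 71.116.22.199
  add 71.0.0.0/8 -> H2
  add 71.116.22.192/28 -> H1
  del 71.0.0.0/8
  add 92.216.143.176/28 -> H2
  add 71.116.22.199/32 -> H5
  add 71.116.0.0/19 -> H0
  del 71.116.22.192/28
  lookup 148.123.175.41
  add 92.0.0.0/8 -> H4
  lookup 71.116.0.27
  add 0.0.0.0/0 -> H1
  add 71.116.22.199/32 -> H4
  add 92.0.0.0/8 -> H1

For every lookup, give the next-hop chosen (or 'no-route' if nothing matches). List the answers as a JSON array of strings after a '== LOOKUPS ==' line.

Trace:
  + 0.0.0.0/0 (H3) depth=0
  + 92.0.0.0/8 (H5) depth=8
  lookup 92.0.215.169: bits 01011100 walk d0:H3→d1:-→d2:-→d3:-→d4:-→d5:-→d6:-→d7:-→d8:H5 -> H5
  + 92.216.143.176/28 (H0) depth=28
  - 0.0.0.0/0 clear@0
  + 71.0.0.0/8 (H5) depth=8
  + 71.116.22.199/32 (H5) depth=32
  + 92.216.143.179/32 (H2) depth=32
  lookup 104.43.33.22: bits 01 walk d0:-→d1:-→d2:- -> no-route
  + 71.112.0.0/12 (H1) depth=12
  + 92.216.128.0/18 (H2) depth=18
  - 92.216.143.179/32 clear@32
  lookup 92.0.1.209: bits 01011100 walk d0:-→d1:-→d2:-→d3:-→d4:-→d5:-→d6:-→d7:-→d8:H5 -> H5
  + 71.116.0.0/17 (H4) depth=17
  lookup 92.216.144.154: bits 0101110011011000100 walk d0:-→d1:-→d2:-→d3:-→d4:-→d5:-→d6:-→d7:-→d8:H5→d9:-→d10:-→d11:-→d12:-→d13:-→d14:-→d15:-→d16:-→d17:-→d18:H2→d19:- -> H2
  lookup 71.116.22.199: bits 01000111011101000001011011000111 walk d0:-→d1:-→d2:-→d3:-→d4:-→d5:-→d6:-→d7:-→d8:H5→d9:-→d10:-→d11:-→d12:H1→d13:-→d14:-→d15:-→d16:-→d17:H4→d18:-→d19:-→d20:-→d21:-→d22:-→d23:-→d24:-→d25:-→d26:-→d27:-→d28:-→d29:-→d30:-→d31:-→d32:H5 -> H5
  + 71.0.0.0/8 (H2) depth=8
  + 71.116.22.192/28 (H1) depth=28
  - 71.0.0.0/8 clear@8
  + 92.216.143.176/28 (H2) depth=28
  + 71.116.22.199/32 (H5) depth=32
  + 71.116.0.0/19 (H0) depth=19
  - 71.116.22.192/28 clear@28
  lookup 148.123.175.41: bits ε walk d0:- -> no-route
  + 92.0.0.0/8 (H4) depth=8
  lookup 71.116.0.27: bits 0100011101110100000 walk d0:-→d1:-→d2:-→d3:-→d4:-→d5:-→d6:-→d7:-→d8:-→d9:-→d10:-→d11:-→d12:H1→d13:-→d14:-→d15:-→d16:-→d17:H4→d18:-→d19:H0 -> H0
  + 0.0.0.0/0 (H1) depth=0
  + 71.116.22.199/32 (H4) depth=32
  + 92.0.0.0/8 (H1) depth=8

== LOOKUPS ==
["H5","no-route","H5","H2","H5","no-route","H0"]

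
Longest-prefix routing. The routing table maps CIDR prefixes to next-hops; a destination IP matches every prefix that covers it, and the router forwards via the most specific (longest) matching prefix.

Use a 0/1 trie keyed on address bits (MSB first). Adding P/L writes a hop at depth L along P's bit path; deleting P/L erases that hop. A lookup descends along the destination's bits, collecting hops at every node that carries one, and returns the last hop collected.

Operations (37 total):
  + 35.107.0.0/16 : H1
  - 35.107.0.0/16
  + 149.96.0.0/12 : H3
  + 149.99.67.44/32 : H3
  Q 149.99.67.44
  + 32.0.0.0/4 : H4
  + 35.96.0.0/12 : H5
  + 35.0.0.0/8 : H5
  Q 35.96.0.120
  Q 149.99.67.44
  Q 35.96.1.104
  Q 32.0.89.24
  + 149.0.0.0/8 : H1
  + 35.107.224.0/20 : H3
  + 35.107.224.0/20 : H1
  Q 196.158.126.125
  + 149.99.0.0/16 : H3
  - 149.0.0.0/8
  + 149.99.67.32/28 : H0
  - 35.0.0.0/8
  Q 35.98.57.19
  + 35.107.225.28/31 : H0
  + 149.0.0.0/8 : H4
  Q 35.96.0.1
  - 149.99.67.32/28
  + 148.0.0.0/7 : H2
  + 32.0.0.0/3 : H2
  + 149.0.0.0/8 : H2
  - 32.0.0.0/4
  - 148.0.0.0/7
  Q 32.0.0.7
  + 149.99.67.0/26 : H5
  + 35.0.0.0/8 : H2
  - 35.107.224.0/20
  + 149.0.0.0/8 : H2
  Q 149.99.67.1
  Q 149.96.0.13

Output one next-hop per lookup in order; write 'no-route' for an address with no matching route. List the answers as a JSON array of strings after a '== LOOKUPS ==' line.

Apply in order:
  add 35.107.0.0/16 -> H1 at depth 16
  del 35.107.0.0/16 (clear depth 16)
  add 149.96.0.0/12 -> H3 at depth 12
  add 149.99.67.44/32 -> H3 at depth 32
  lookup 149.99.67.44: bits 10010101011000110100001100101100 walk d0:-→d1:-→d2:-→d3:-→d4:-→d5:-→d6:-→d7:-→d8:-→d9:-→d10:-→d11:-→d12:H3→d13:-→d14:-→d15:-→d16:-→d17:-→d18:-→d19:-→d20:-→d21:-→d22:-→d23:-→d24:-→d25:-→d26:-→d27:-→d28:-→d29:-→d30:-→d31:-→d32:H3 -> H3
  add 32.0.0.0/4 -> H4 at depth 4
  add 35.96.0.0/12 -> H5 at depth 12
  add 35.0.0.0/8 -> H5 at depth 8
  lookup 35.96.0.120: bits 001000110110 walk d0:-→d1:-→d2:-→d3:-→d4:H4→d5:-→d6:-→d7:-→d8:H5→d9:-→d10:-→d11:-→d12:H5 -> H5
  lookup 149.99.67.44: bits 10010101011000110100001100101100 walk d0:-→d1:-→d2:-→d3:-→d4:-→d5:-→d6:-→d7:-→d8:-→d9:-→d10:-→d11:-→d12:H3→d13:-→d14:-→d15:-→d16:-→d17:-→d18:-→d19:-→d20:-→d21:-→d22:-→d23:-→d24:-→d25:-→d26:-→d27:-→d28:-→d29:-→d30:-→d31:-→d32:H3 -> H3
  lookup 35.96.1.104: bits 001000110110 walk d0:-→d1:-→d2:-→d3:-→d4:H4→d5:-→d6:-→d7:-→d8:H5→d9:-→d10:-→d11:-→d12:H5 -> H5
  lookup 32.0.89.24: bits 001000 walk d0:-→d1:-→d2:-→d3:-→d4:H4→d5:-→d6:- -> H4
  add 149.0.0.0/8 -> H1 at depth 8
  add 35.107.224.0/20 -> H3 at depth 20
  add 35.107.224.0/20 -> H1 at depth 20
  lookup 196.158.126.125: bits 1 walk d0:-→d1:- -> no-route
  add 149.99.0.0/16 -> H3 at depth 16
  del 149.0.0.0/8 (clear depth 8)
  add 149.99.67.32/28 -> H0 at depth 28
  del 35.0.0.0/8 (clear depth 8)
  lookup 35.98.57.19: bits 001000110110 walk d0:-→d1:-→d2:-→d3:-→d4:H4→d5:-→d6:-→d7:-→d8:-→d9:-→d10:-→d11:-→d12:H5 -> H5
  add 35.107.225.28/31 -> H0 at depth 31
  add 149.0.0.0/8 -> H4 at depth 8
  lookup 35.96.0.1: bits 001000110110 walk d0:-→d1:-→d2:-→d3:-→d4:H4→d5:-→d6:-→d7:-→d8:-→d9:-→d10:-→d11:-→d12:H5 -> H5
  del 149.99.67.32/28 (clear depth 28)
  add 148.0.0.0/7 -> H2 at depth 7
  add 32.0.0.0/3 -> H2 at depth 3
  add 149.0.0.0/8 -> H2 at depth 8
  del 32.0.0.0/4 (clear depth 4)
  del 148.0.0.0/7 (clear depth 7)
  lookup 32.0.0.7: bits 001000 walk d0:-→d1:-→d2:-→d3:H2→d4:-→d5:-→d6:- -> H2
  add 149.99.67.0/26 -> H5 at depth 26
  add 35.0.0.0/8 -> H2 at depth 8
  del 35.107.224.0/20 (clear depth 20)
  add 149.0.0.0/8 -> H2 at depth 8
  lookup 149.99.67.1: bits 10010101011000110100001100 walk d0:-→d1:-→d2:-→d3:-→d4:-→d5:-→d6:-→d7:-→d8:H2→d9:-→d10:-→d11:-→d12:H3→d13:-→d14:-→d15:-→d16:H3→d17:-→d18:-→d19:-→d20:-→d21:-→d22:-→d23:-→d24:-→d25:-→d26:H5 -> H5
  lookup 149.96.0.13: bits 10010101011000 walk d0:-→d1:-→d2:-→d3:-→d4:-→d5:-→d6:-→d7:-→d8:H2→d9:-→d10:-→d11:-→d12:H3→d13:-→d14:- -> H3

== LOOKUPS ==
["H3","H5","H3","H5","H4","no-route","H5","H5","H2","H5","H3"]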